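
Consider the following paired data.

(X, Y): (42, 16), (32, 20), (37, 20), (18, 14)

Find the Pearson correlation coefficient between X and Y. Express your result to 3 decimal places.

0.500

n = 4, ΣX = 129, ΣY = 70, ΣX² = 4481, ΣY² = 1252, ΣXY = 2304
nΣXY − ΣXΣY = 9216 − 9030 = 186
nΣX² − (ΣX)² = 17924 − 16641 = 1283; nΣY² − (ΣY)² = 5008 − 4900 = 108
r = 186 / √(1283 × 108) = 186 / 372.2419 ≈ 0.500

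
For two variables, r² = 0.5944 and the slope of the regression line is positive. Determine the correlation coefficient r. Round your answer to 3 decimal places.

0.771

|r| = √0.5944 = 0.771
The association is positive, so r = 0.771.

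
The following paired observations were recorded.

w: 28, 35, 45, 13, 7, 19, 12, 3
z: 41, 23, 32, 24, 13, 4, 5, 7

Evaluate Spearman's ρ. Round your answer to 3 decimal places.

Rank w: 6, 7, 8, 4, 2, 5, 3, 1
Rank z: 8, 5, 7, 6, 4, 1, 2, 3
d = rank(w) − rank(z): -2, 2, 1, -2, -2, 4, 1, -2; Σd² = 38
ρ = 1 − 6Σd² / [n(n²−1)] = 1 − 6×38 / (8×63) = 1 − 228/504 ≈ 0.548

0.548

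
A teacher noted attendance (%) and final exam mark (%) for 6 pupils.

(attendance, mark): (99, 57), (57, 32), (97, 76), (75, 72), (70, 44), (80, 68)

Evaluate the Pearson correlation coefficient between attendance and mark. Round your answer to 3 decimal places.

0.685

n = 6, Σx = 478, Σy = 349, Σx² = 39384, Σy² = 21793, Σxy = 28759
nΣxy − ΣxΣy = 172554 − 166822 = 5732
nΣx² − (Σx)² = 236304 − 228484 = 7820; nΣy² − (Σy)² = 130758 − 121801 = 8957
r = 5732 / √(7820 × 8957) = 5732 / 8369.2138 ≈ 0.685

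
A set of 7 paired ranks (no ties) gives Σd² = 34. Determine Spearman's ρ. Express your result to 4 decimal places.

0.3929

ρ = 1 − 6Σd² / [n(n²−1)] = 1 − 6×34 / (7×48)
  = 1 − 204/336 = 1 − 0.60714 ≈ 0.3929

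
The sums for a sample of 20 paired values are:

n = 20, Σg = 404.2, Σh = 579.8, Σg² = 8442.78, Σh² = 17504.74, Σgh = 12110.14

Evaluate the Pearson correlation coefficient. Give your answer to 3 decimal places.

0.898

r = (nΣgh − ΣgΣh) / √[(nΣg² − (Σg)²)(nΣh² − (Σh)²)]
Numerator: 20×12110.14 − 404.2×579.8 = 7847.64
Denominator: √[(168855.6 − 163377.64)(350094.8 − 336168.04)] = √[5477.96 × 13926.76] = 8734.4281
r = 7847.64 / 8734.4281 ≈ 0.898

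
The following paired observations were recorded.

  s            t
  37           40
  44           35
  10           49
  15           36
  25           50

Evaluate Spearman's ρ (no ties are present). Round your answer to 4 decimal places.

-0.5000

Rank s: 4, 5, 1, 2, 3
Rank t: 3, 1, 4, 2, 5
d = rank(s) − rank(t): 1, 4, -3, 0, -2; Σd² = 30
ρ = 1 − 6Σd² / [n(n²−1)] = 1 − 6×30 / (5×24) = 1 − 180/120 ≈ -0.5000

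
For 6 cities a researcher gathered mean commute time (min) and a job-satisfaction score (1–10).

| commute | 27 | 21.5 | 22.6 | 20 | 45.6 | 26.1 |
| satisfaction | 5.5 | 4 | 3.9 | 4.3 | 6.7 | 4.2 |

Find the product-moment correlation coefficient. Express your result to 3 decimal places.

0.913

n = 6, Σx = 162.8, Σy = 28.6, Σx² = 4862.58, Σy² = 142.48, Σxy = 823.78
nΣxy − ΣxΣy = 4942.68 − 4656.08 = 286.6
nΣx² − (Σx)² = 29175.48 − 26503.84 = 2671.64; nΣy² − (Σy)² = 854.88 − 817.96 = 36.92
r = 286.6 / √(2671.64 × 36.92) = 286.6 / 314.0652 ≈ 0.913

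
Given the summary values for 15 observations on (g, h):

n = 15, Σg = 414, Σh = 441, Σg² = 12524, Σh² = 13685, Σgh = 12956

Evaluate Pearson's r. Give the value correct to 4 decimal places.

0.8826

r = (nΣgh − ΣgΣh) / √[(nΣg² − (Σg)²)(nΣh² − (Σh)²)]
Numerator: 15×12956 − 414×441 = 11766
Denominator: √[(187860 − 171396)(205275 − 194481)] = √[16464 × 10794] = 13330.8820
r = 11766 / 13330.8820 ≈ 0.8826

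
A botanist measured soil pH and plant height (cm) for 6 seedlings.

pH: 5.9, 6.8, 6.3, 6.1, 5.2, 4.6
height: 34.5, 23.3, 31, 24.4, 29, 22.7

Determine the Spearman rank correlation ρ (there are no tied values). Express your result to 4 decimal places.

0.1429

Rank pH: 3, 6, 5, 4, 2, 1
Rank height: 6, 2, 5, 3, 4, 1
d = rank(pH) − rank(height): -3, 4, 0, 1, -2, 0; Σd² = 30
ρ = 1 − 6Σd² / [n(n²−1)] = 1 − 6×30 / (6×35) = 1 − 180/210 ≈ 0.1429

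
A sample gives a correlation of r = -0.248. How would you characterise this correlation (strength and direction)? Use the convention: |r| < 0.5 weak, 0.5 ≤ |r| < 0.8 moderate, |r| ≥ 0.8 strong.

r = -0.248 < 0 so the relationship is negative.
|r| = 0.248, which falls in the weak range.

weak negative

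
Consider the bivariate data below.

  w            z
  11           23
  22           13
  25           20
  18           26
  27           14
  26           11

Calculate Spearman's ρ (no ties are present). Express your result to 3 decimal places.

-0.657

Rank w: 1, 3, 4, 2, 6, 5
Rank z: 5, 2, 4, 6, 3, 1
d = rank(w) − rank(z): -4, 1, 0, -4, 3, 4; Σd² = 58
ρ = 1 − 6Σd² / [n(n²−1)] = 1 − 6×58 / (6×35) = 1 − 348/210 ≈ -0.657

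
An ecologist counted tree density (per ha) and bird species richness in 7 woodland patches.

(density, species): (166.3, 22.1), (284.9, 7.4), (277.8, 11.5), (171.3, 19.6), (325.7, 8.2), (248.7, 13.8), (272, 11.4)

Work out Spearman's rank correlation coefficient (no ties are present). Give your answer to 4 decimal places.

Rank density: 1, 6, 5, 2, 7, 3, 4
Rank species: 7, 1, 4, 6, 2, 5, 3
d = rank(density) − rank(species): -6, 5, 1, -4, 5, -2, 1; Σd² = 108
ρ = 1 − 6Σd² / [n(n²−1)] = 1 − 6×108 / (7×48) = 1 − 648/336 ≈ -0.9286

-0.9286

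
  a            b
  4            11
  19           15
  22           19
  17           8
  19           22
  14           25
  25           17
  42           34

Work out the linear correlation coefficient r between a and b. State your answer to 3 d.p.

n = 8, Σa = 162, Σb = 151, Σa² = 4096, Σb² = 3325, Σab = 3504
nΣab − ΣaΣb = 28032 − 24462 = 3570
nΣa² − (Σa)² = 32768 − 26244 = 6524; nΣb² − (Σb)² = 26600 − 22801 = 3799
r = 3570 / √(6524 × 3799) = 3570 / 4978.4210 ≈ 0.717

0.717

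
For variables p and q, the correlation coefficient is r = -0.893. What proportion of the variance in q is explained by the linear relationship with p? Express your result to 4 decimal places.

0.7974

r² = (-0.893)² = 0.7974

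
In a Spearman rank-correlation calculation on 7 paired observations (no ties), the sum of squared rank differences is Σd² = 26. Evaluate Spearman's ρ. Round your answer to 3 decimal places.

ρ = 1 − 6Σd² / [n(n²−1)] = 1 − 6×26 / (7×48)
  = 1 − 156/336 = 1 − 0.4643 ≈ 0.536

0.536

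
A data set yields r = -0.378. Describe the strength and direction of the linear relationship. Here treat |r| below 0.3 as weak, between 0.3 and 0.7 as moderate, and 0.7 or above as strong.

r = -0.378 < 0 so the relationship is negative.
|r| = 0.378, which falls in the moderate range.

moderate negative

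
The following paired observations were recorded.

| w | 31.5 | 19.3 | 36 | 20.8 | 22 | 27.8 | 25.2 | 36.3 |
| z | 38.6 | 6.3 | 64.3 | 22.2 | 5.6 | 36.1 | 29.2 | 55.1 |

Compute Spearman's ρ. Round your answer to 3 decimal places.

Rank w: 6, 1, 7, 2, 3, 5, 4, 8
Rank z: 6, 2, 8, 3, 1, 5, 4, 7
d = rank(w) − rank(z): 0, -1, -1, -1, 2, 0, 0, 1; Σd² = 8
ρ = 1 − 6Σd² / [n(n²−1)] = 1 − 6×8 / (8×63) = 1 − 48/504 ≈ 0.905

0.905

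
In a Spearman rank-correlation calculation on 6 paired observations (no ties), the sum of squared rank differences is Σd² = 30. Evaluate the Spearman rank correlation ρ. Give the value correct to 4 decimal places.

0.1429

ρ = 1 − 6Σd² / [n(n²−1)] = 1 − 6×30 / (6×35)
  = 1 − 180/210 = 1 − 0.85714 ≈ 0.1429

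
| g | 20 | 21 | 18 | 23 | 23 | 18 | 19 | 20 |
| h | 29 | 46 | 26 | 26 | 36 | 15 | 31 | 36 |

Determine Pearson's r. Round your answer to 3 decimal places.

n = 8, Σg = 162, Σh = 245, Σg² = 3308, Σh² = 8087, Σgh = 5019
nΣgh − ΣgΣh = 40152 − 39690 = 462
nΣg² − (Σg)² = 26464 − 26244 = 220; nΣh² − (Σh)² = 64696 − 60025 = 4671
r = 462 / √(220 × 4671) = 462 / 1013.7159 ≈ 0.456

0.456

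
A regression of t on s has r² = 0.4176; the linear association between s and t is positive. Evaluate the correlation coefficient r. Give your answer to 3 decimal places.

|r| = √0.4176 = 0.646
The association is positive, so r = 0.646.

0.646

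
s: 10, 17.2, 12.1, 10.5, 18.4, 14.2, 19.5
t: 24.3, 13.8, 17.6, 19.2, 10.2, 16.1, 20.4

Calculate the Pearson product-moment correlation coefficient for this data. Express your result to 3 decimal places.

-0.575

n = 7, Σs = 101.9, Σt = 121.6, Σs² = 1572.95, Σt² = 2238.74, Σst = 1709.02
nΣst − ΣsΣt = 11963.14 − 12391.04 = -427.9
nΣs² − (Σs)² = 11010.65 − 10383.61 = 627.04; nΣt² − (Σt)² = 15671.18 − 14786.56 = 884.62
r = -427.9 / √(627.04 × 884.62) = -427.9 / 744.7766 ≈ -0.575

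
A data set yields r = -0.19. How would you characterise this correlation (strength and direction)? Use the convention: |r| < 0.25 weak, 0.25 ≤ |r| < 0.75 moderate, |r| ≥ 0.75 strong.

weak negative

r = -0.19 < 0 so the relationship is negative.
|r| = 0.19, which falls in the weak range.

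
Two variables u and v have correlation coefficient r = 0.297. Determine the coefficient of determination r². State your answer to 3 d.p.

0.088

r² = (0.297)² = 0.088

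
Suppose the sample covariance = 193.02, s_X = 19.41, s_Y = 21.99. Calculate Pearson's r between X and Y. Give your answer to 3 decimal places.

r = Cov(X,Y) / (s_X · s_Y) = 193.02 / (19.41 × 21.99)
  = 193.02 / 426.8259 ≈ 0.452

0.452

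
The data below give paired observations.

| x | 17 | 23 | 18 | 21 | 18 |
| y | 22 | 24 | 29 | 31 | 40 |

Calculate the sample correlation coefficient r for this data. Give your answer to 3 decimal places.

n = 5, Σx = 97, Σy = 146, Σx² = 1907, Σy² = 4462, Σxy = 2819
nΣxy − ΣxΣy = 14095 − 14162 = -67
nΣx² − (Σx)² = 9535 − 9409 = 126; nΣy² − (Σy)² = 22310 − 21316 = 994
r = -67 / √(126 × 994) = -67 / 353.8983 ≈ -0.189

-0.189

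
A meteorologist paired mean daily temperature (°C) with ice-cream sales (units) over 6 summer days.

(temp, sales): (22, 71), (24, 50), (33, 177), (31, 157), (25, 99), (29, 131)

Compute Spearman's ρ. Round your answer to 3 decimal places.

0.943

Rank temp: 1, 2, 6, 5, 3, 4
Rank sales: 2, 1, 6, 5, 3, 4
d = rank(temp) − rank(sales): -1, 1, 0, 0, 0, 0; Σd² = 2
ρ = 1 − 6Σd² / [n(n²−1)] = 1 − 6×2 / (6×35) = 1 − 12/210 ≈ 0.943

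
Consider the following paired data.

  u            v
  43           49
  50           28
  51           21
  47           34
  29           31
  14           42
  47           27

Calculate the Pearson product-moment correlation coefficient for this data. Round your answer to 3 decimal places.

-0.486

n = 7, Σu = 281, Σv = 232, Σu² = 12405, Σv² = 8236, Σuv = 8932
nΣuv − ΣuΣv = 62524 − 65192 = -2668
nΣu² − (Σu)² = 86835 − 78961 = 7874; nΣv² − (Σv)² = 57652 − 53824 = 3828
r = -2668 / √(7874 × 3828) = -2668 / 5490.1432 ≈ -0.486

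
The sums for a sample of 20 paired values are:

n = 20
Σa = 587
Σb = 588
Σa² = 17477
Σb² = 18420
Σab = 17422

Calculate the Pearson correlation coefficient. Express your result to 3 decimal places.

r = (nΣab − ΣaΣb) / √[(nΣa² − (Σa)²)(nΣb² − (Σb)²)]
Numerator: 20×17422 − 587×588 = 3284
Denominator: √[(349540 − 344569)(368400 − 345744)] = √[4971 × 22656] = 10612.3973
r = 3284 / 10612.3973 ≈ 0.309

0.309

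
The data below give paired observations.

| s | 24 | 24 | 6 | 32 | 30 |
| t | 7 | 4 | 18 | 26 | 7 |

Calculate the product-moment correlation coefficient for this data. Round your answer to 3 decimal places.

n = 5, Σs = 116, Σt = 62, Σs² = 3112, Σt² = 1114, Σst = 1414
nΣst − ΣsΣt = 7070 − 7192 = -122
nΣs² − (Σs)² = 15560 − 13456 = 2104; nΣt² − (Σt)² = 5570 − 3844 = 1726
r = -122 / √(2104 × 1726) = -122 / 1905.6505 ≈ -0.064

-0.064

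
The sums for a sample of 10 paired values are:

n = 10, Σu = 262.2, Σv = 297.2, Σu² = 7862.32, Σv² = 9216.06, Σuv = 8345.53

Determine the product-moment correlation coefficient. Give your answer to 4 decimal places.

r = (nΣuv − ΣuΣv) / √[(nΣu² − (Σu)²)(nΣv² − (Σv)²)]
Numerator: 10×8345.53 − 262.2×297.2 = 5529.46
Denominator: √[(78623.2 − 68748.84)(92160.6 − 88327.84)] = √[9874.36 × 3832.76] = 6151.9145
r = 5529.46 / 6151.9145 ≈ 0.8988

0.8988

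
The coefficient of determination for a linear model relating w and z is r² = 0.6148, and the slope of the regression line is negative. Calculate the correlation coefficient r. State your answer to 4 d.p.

|r| = √0.6148 = 0.7841
The association is negative, so r = −0.7841.

-0.7841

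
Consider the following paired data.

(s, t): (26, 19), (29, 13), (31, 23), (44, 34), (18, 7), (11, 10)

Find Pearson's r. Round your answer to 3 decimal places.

n = 6, Σs = 159, Σt = 106, Σs² = 4859, Σt² = 2364, Σst = 3316
nΣst − ΣsΣt = 19896 − 16854 = 3042
nΣs² − (Σs)² = 29154 − 25281 = 3873; nΣt² − (Σt)² = 14184 − 11236 = 2948
r = 3042 / √(3873 × 2948) = 3042 / 3378.9945 ≈ 0.900

0.900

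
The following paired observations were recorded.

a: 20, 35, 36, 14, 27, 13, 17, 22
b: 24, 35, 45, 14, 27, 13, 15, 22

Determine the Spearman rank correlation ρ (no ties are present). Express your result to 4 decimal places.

0.9762

Rank a: 4, 7, 8, 2, 6, 1, 3, 5
Rank b: 5, 7, 8, 2, 6, 1, 3, 4
d = rank(a) − rank(b): -1, 0, 0, 0, 0, 0, 0, 1; Σd² = 2
ρ = 1 − 6Σd² / [n(n²−1)] = 1 − 6×2 / (8×63) = 1 − 12/504 ≈ 0.9762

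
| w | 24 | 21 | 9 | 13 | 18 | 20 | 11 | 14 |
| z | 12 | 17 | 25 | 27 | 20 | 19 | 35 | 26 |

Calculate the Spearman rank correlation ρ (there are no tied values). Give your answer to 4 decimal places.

-0.8571

Rank w: 8, 7, 1, 3, 5, 6, 2, 4
Rank z: 1, 2, 5, 7, 4, 3, 8, 6
d = rank(w) − rank(z): 7, 5, -4, -4, 1, 3, -6, -2; Σd² = 156
ρ = 1 − 6Σd² / [n(n²−1)] = 1 − 6×156 / (8×63) = 1 − 936/504 ≈ -0.8571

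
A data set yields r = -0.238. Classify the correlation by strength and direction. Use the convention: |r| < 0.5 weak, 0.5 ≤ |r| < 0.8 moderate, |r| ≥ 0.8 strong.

weak negative

r = -0.238 < 0 so the relationship is negative.
|r| = 0.238, which falls in the weak range.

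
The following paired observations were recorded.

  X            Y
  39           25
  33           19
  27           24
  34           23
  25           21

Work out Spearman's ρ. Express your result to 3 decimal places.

0.500

Rank X: 5, 3, 2, 4, 1
Rank Y: 5, 1, 4, 3, 2
d = rank(X) − rank(Y): 0, 2, -2, 1, -1; Σd² = 10
ρ = 1 − 6Σd² / [n(n²−1)] = 1 − 6×10 / (5×24) = 1 − 60/120 ≈ 0.500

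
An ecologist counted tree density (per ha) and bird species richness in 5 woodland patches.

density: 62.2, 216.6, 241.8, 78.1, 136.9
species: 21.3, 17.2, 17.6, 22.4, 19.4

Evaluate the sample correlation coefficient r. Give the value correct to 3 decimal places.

-0.949

n = 5, Σx = 735.6, Σy = 97.9, Σx² = 134092.86, Σy² = 1937.41, Σxy = 13711.36
nΣxy − ΣxΣy = 68556.8 − 72015.24 = -3458.44
nΣx² − (Σx)² = 670464.3 − 541107.36 = 129356.94; nΣy² − (Σy)² = 9687.05 − 9584.41 = 102.64
r = -3458.44 / √(129356.94 × 102.64) = -3458.44 / 3643.7887 ≈ -0.949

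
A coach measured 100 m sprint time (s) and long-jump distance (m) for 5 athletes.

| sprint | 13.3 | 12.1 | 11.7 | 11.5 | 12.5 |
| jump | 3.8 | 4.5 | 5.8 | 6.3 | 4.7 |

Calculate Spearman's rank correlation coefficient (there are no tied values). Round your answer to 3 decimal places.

Rank sprint: 5, 3, 2, 1, 4
Rank jump: 1, 2, 4, 5, 3
d = rank(sprint) − rank(jump): 4, 1, -2, -4, 1; Σd² = 38
ρ = 1 − 6Σd² / [n(n²−1)] = 1 − 6×38 / (5×24) = 1 − 228/120 ≈ -0.900

-0.900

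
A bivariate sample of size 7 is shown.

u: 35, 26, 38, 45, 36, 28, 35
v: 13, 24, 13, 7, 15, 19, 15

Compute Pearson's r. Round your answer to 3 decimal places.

n = 7, Σu = 243, Σv = 106, Σu² = 8675, Σv² = 1774, Σuv = 3485
nΣuv − ΣuΣv = 24395 − 25758 = -1363
nΣu² − (Σu)² = 60725 − 59049 = 1676; nΣv² − (Σv)² = 12418 − 11236 = 1182
r = -1363 / √(1676 × 1182) = -1363 / 1407.4914 ≈ -0.968

-0.968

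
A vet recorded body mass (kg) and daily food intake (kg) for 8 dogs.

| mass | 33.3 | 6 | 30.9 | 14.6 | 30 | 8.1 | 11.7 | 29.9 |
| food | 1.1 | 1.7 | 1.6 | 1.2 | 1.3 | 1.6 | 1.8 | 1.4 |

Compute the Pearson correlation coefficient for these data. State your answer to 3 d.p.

n = 8, Σx = 164.5, Σy = 11.7, Σx² = 4309.37, Σy² = 17.55, Σxy = 228.67
nΣxy − ΣxΣy = 1829.36 − 1924.65 = -95.29
nΣx² − (Σx)² = 34474.96 − 27060.25 = 7414.71; nΣy² − (Σy)² = 140.4 − 136.89 = 3.51
r = -95.29 / √(7414.71 × 3.51) = -95.29 / 161.3246 ≈ -0.591

-0.591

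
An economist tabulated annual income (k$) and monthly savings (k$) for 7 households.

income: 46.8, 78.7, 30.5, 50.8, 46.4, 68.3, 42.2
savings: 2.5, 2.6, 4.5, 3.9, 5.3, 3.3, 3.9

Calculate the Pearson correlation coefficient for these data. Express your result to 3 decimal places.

-0.588

n = 7, Σx = 363.7, Σy = 26, Σx² = 20493.51, Σy² = 102.66, Σxy = 1292.88
nΣxy − ΣxΣy = 9050.16 − 9456.2 = -406.04
nΣx² − (Σx)² = 143454.57 − 132277.69 = 11176.88; nΣy² − (Σy)² = 718.62 − 676 = 42.62
r = -406.04 / √(11176.88 × 42.62) = -406.04 / 690.1874 ≈ -0.588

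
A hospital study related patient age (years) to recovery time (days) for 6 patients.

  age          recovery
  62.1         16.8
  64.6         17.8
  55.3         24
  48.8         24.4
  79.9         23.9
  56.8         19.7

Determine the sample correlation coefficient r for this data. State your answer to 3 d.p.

n = 6, Σx = 367.5, Σy = 126.6, Σx² = 23079.35, Σy² = 2729.74, Σxy = 7739.65
nΣxy − ΣxΣy = 46437.9 − 46525.5 = -87.6
nΣx² − (Σx)² = 138476.1 − 135056.25 = 3419.85; nΣy² − (Σy)² = 16378.44 − 16027.56 = 350.88
r = -87.6 / √(3419.85 × 350.88) = -87.6 / 1095.4255 ≈ -0.080

-0.080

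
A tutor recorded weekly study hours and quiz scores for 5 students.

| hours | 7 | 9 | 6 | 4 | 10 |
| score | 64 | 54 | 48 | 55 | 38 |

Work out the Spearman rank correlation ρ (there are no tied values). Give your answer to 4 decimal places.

Rank hours: 3, 4, 2, 1, 5
Rank score: 5, 3, 2, 4, 1
d = rank(hours) − rank(score): -2, 1, 0, -3, 4; Σd² = 30
ρ = 1 − 6Σd² / [n(n²−1)] = 1 − 6×30 / (5×24) = 1 − 180/120 ≈ -0.5000

-0.5000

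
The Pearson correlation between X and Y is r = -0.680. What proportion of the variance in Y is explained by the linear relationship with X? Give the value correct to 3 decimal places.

r² = (-0.680)² = 0.462

0.462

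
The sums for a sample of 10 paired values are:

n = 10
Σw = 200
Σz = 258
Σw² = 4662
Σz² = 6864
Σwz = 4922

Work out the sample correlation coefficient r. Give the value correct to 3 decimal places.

-0.642

r = (nΣwz − ΣwΣz) / √[(nΣw² − (Σw)²)(nΣz² − (Σz)²)]
Numerator: 10×4922 − 200×258 = -2380
Denominator: √[(46620 − 40000)(68640 − 66564)] = √[6620 × 2076] = 3707.1714
r = -2380 / 3707.1714 ≈ -0.642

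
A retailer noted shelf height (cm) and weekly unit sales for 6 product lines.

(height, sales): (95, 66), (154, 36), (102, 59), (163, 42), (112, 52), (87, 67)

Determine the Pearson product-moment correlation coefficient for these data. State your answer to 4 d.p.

-0.9517

n = 6, Σx = 713, Σy = 322, Σx² = 89827, Σy² = 18090, Σxy = 36331
nΣxy − ΣxΣy = 217986 − 229586 = -11600
nΣx² − (Σx)² = 538962 − 508369 = 30593; nΣy² − (Σy)² = 108540 − 103684 = 4856
r = -11600 / √(30593 × 4856) = -11600 / 12188.5031 ≈ -0.9517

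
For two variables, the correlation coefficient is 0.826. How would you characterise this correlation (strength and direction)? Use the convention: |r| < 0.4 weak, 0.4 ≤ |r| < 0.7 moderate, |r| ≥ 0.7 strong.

r = 0.826 > 0 so the relationship is positive.
|r| = 0.826, which falls in the strong range.

strong positive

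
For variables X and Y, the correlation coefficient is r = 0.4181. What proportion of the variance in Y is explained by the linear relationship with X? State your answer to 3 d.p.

r² = (0.4181)² = 0.175

0.175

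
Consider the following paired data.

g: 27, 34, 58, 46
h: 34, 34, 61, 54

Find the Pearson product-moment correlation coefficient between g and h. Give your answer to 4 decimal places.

0.9640

n = 4, Σg = 165, Σh = 183, Σg² = 7365, Σh² = 8949, Σgh = 8096
nΣgh − ΣgΣh = 32384 − 30195 = 2189
nΣg² − (Σg)² = 29460 − 27225 = 2235; nΣh² − (Σh)² = 35796 − 33489 = 2307
r = 2189 / √(2235 × 2307) = 2189 / 2270.7146 ≈ 0.9640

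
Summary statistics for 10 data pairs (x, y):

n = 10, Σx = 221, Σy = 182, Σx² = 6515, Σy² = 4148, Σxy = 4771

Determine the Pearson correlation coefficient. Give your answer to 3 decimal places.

0.641

r = (nΣxy − ΣxΣy) / √[(nΣx² − (Σx)²)(nΣy² − (Σy)²)]
Numerator: 10×4771 − 221×182 = 7488
Denominator: √[(65150 − 48841)(41480 − 33124)] = √[16309 × 8356] = 11673.8170
r = 7488 / 11673.8170 ≈ 0.641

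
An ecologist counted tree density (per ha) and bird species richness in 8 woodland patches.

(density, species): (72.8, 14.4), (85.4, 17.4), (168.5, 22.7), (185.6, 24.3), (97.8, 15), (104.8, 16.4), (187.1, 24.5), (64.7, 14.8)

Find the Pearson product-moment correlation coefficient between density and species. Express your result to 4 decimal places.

n = 8, Σx = 966.7, Σy = 149.5, Σx² = 135172.99, Σy² = 2929.15, Σxy = 19596.54
nΣxy − ΣxΣy = 156772.32 − 144521.65 = 12250.67
nΣx² − (Σx)² = 1081383.92 − 934508.89 = 146875.03; nΣy² − (Σy)² = 23433.2 − 22350.25 = 1082.95
r = 12250.67 / √(146875.03 × 1082.95) = 12250.67 / 12611.8323 ≈ 0.9714

0.9714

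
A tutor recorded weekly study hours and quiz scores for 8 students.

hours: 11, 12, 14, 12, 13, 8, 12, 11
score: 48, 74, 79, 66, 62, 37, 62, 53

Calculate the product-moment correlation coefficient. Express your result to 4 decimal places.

0.8899

n = 8, Σx = 93, Σy = 481, Σx² = 1103, Σy² = 30243, Σxy = 5743
nΣxy − ΣxΣy = 45944 − 44733 = 1211
nΣx² − (Σx)² = 8824 − 8649 = 175; nΣy² − (Σy)² = 241944 − 231361 = 10583
r = 1211 / √(175 × 10583) = 1211 / 1360.8913 ≈ 0.8899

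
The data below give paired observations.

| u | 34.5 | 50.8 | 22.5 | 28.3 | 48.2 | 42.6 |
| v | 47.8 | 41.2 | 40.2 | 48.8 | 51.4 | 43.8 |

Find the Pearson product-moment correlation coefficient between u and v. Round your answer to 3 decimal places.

n = 6, Σu = 226.9, Σv = 273.2, Σu² = 9216.03, Σv² = 12540.16, Σuv = 10370.96
nΣuv − ΣuΣv = 62225.76 − 61989.08 = 236.68
nΣu² − (Σu)² = 55296.18 − 51483.61 = 3812.57; nΣv² − (Σv)² = 75240.96 − 74638.24 = 602.72
r = 236.68 / √(3812.57 × 602.72) = 236.68 / 1515.8866 ≈ 0.156

0.156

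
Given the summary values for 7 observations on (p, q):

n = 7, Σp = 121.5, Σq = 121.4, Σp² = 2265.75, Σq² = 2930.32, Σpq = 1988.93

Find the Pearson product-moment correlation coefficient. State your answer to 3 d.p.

r = (nΣpq − ΣpΣq) / √[(nΣp² − (Σp)²)(nΣq² − (Σq)²)]
Numerator: 7×1988.93 − 121.5×121.4 = -827.59
Denominator: √[(15860.25 − 14762.25)(20512.24 − 14737.96)] = √[1098 × 5774.28] = 2517.9673
r = -827.59 / 2517.9673 ≈ -0.329

-0.329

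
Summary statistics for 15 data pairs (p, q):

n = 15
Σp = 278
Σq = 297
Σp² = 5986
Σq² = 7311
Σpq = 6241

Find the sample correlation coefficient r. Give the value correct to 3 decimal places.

r = (nΣpq − ΣpΣq) / √[(nΣp² − (Σp)²)(nΣq² − (Σq)²)]
Numerator: 15×6241 − 278×297 = 11049
Denominator: √[(89790 − 77284)(109665 − 88209)] = √[12506 × 21456] = 16380.7428
r = 11049 / 16380.7428 ≈ 0.675

0.675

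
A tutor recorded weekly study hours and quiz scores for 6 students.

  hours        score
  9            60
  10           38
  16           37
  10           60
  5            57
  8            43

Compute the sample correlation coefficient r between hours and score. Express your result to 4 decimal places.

n = 6, Σx = 58, Σy = 295, Σx² = 626, Σy² = 15111, Σxy = 2741
nΣxy − ΣxΣy = 16446 − 17110 = -664
nΣx² − (Σx)² = 3756 − 3364 = 392; nΣy² − (Σy)² = 90666 − 87025 = 3641
r = -664 / √(392 × 3641) = -664 / 1194.6849 ≈ -0.5558

-0.5558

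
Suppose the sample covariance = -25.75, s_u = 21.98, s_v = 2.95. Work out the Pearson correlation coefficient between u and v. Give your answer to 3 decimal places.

-0.397

r = Cov(u,v) / (s_u · s_v) = -25.75 / (21.98 × 2.95)
  = -25.75 / 64.8410 ≈ -0.397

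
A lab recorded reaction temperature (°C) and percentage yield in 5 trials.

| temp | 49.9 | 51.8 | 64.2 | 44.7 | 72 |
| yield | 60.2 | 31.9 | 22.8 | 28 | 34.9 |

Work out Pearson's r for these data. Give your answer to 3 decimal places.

-0.253

n = 5, Σx = 282.6, Σy = 177.8, Σx² = 16476.98, Σy² = 7163.5, Σxy = 9884.56
nΣxy − ΣxΣy = 49422.8 − 50246.28 = -823.48
nΣx² − (Σx)² = 82384.9 − 79862.76 = 2522.14; nΣy² − (Σy)² = 35817.5 − 31612.84 = 4204.66
r = -823.48 / √(2522.14 × 4204.66) = -823.48 / 3256.4922 ≈ -0.253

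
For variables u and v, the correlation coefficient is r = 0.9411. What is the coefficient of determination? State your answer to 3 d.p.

0.886

r² = (0.9411)² = 0.886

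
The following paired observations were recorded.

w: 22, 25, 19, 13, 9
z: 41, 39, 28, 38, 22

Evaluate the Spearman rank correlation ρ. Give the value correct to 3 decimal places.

0.800

Rank w: 4, 5, 3, 2, 1
Rank z: 5, 4, 2, 3, 1
d = rank(w) − rank(z): -1, 1, 1, -1, 0; Σd² = 4
ρ = 1 − 6Σd² / [n(n²−1)] = 1 − 6×4 / (5×24) = 1 − 24/120 ≈ 0.800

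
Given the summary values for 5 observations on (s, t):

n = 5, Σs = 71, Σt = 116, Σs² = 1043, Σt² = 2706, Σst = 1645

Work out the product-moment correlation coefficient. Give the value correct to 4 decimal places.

-0.0969

r = (nΣst − ΣsΣt) / √[(nΣs² − (Σs)²)(nΣt² − (Σt)²)]
Numerator: 5×1645 − 71×116 = -11
Denominator: √[(5215 − 5041)(13530 − 13456)] = √[174 × 74] = 113.4725
r = -11 / 113.4725 ≈ -0.0969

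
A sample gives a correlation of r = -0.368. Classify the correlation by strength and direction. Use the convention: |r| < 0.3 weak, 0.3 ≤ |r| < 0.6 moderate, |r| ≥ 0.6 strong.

r = -0.368 < 0 so the relationship is negative.
|r| = 0.368, which falls in the moderate range.

moderate negative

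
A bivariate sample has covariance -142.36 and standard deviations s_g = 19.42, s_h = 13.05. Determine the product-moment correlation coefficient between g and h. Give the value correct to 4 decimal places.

r = Cov(g,h) / (s_g · s_h) = -142.36 / (19.42 × 13.05)
  = -142.36 / 253.4310 ≈ -0.5617

-0.5617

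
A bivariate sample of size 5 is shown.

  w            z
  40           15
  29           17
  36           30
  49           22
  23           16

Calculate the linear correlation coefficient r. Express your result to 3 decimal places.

0.318

n = 5, Σw = 177, Σz = 100, Σw² = 6667, Σz² = 2154, Σwz = 3619
nΣwz − ΣwΣz = 18095 − 17700 = 395
nΣw² − (Σw)² = 33335 − 31329 = 2006; nΣz² − (Σz)² = 10770 − 10000 = 770
r = 395 / √(2006 × 770) = 395 / 1242.8274 ≈ 0.318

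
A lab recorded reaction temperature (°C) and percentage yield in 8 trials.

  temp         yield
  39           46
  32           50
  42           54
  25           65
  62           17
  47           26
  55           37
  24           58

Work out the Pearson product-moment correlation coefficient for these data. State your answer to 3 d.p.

-0.891

n = 8, Σx = 326, Σy = 353, Σx² = 14588, Σy² = 17455, Σxy = 12990
nΣxy − ΣxΣy = 103920 − 115078 = -11158
nΣx² − (Σx)² = 116704 − 106276 = 10428; nΣy² − (Σy)² = 139640 − 124609 = 15031
r = -11158 / √(10428 × 15031) = -11158 / 12519.7152 ≈ -0.891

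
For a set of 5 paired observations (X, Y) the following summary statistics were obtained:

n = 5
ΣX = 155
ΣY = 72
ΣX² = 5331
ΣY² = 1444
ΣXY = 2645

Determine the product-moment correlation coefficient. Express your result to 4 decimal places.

0.8924

r = (nΣXY − ΣXΣY) / √[(nΣX² − (ΣX)²)(nΣY² − (ΣY)²)]
Numerator: 5×2645 − 155×72 = 2065
Denominator: √[(26655 − 24025)(7220 − 5184)] = √[2630 × 2036] = 2314.0182
r = 2065 / 2314.0182 ≈ 0.8924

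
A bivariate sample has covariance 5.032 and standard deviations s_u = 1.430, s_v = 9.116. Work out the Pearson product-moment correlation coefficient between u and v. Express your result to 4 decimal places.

0.3860

r = Cov(u,v) / (s_u · s_v) = 5.032 / (1.430 × 9.116)
  = 5.032 / 13.0359 ≈ 0.3860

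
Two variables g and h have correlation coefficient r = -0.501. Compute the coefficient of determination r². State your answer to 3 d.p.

0.251

r² = (-0.501)² = 0.251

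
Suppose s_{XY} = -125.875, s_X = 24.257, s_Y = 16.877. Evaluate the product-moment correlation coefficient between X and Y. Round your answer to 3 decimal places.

r = Cov(X,Y) / (s_X · s_Y) = -125.875 / (24.257 × 16.877)
  = -125.875 / 409.3854 ≈ -0.307

-0.307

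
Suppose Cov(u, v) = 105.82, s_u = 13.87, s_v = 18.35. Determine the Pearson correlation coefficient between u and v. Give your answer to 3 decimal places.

0.416

r = Cov(u,v) / (s_u · s_v) = 105.82 / (13.87 × 18.35)
  = 105.82 / 254.5145 ≈ 0.416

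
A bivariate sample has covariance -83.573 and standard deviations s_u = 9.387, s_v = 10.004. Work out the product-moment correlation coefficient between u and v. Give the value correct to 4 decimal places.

r = Cov(u,v) / (s_u · s_v) = -83.573 / (9.387 × 10.004)
  = -83.573 / 93.9075 ≈ -0.8899

-0.8899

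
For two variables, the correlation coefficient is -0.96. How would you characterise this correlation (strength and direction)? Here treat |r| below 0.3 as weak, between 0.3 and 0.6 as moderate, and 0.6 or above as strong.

strong negative

r = -0.96 < 0 so the relationship is negative.
|r| = 0.96, which falls in the strong range.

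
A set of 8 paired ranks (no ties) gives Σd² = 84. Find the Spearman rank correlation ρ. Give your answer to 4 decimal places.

0.0000

ρ = 1 − 6Σd² / [n(n²−1)] = 1 − 6×84 / (8×63)
  = 1 − 504/504 = 1 − 1.00000 ≈ 0.0000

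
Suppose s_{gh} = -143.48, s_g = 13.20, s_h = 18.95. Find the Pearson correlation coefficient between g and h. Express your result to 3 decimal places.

r = Cov(g,h) / (s_g · s_h) = -143.48 / (13.20 × 18.95)
  = -143.48 / 250.1400 ≈ -0.574

-0.574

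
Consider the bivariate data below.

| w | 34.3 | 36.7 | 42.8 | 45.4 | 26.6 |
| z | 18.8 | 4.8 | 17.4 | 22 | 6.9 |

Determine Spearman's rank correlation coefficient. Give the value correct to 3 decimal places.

0.500

Rank w: 2, 3, 4, 5, 1
Rank z: 4, 1, 3, 5, 2
d = rank(w) − rank(z): -2, 2, 1, 0, -1; Σd² = 10
ρ = 1 − 6Σd² / [n(n²−1)] = 1 − 6×10 / (5×24) = 1 − 60/120 ≈ 0.500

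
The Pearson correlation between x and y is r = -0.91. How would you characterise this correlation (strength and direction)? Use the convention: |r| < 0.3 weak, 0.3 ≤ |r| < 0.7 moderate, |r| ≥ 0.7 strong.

r = -0.91 < 0 so the relationship is negative.
|r| = 0.91, which falls in the strong range.

strong negative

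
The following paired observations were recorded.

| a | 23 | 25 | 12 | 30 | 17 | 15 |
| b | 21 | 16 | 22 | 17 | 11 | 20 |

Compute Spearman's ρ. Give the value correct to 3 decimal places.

Rank a: 4, 5, 1, 6, 3, 2
Rank b: 5, 2, 6, 3, 1, 4
d = rank(a) − rank(b): -1, 3, -5, 3, 2, -2; Σd² = 52
ρ = 1 − 6Σd² / [n(n²−1)] = 1 − 6×52 / (6×35) = 1 − 312/210 ≈ -0.486

-0.486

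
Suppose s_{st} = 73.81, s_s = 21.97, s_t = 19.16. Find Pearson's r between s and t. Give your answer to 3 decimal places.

0.175

r = Cov(s,t) / (s_s · s_t) = 73.81 / (21.97 × 19.16)
  = 73.81 / 420.9452 ≈ 0.175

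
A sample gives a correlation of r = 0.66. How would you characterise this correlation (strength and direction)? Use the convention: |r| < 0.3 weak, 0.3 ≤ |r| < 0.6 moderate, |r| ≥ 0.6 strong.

strong positive

r = 0.66 > 0 so the relationship is positive.
|r| = 0.66, which falls in the strong range.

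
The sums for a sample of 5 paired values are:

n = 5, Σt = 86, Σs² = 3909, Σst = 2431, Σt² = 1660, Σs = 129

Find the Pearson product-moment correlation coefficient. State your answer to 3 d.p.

0.655

r = (nΣst − ΣsΣt) / √[(nΣs² − (Σs)²)(nΣt² − (Σt)²)]
Numerator: 5×2431 − 129×86 = 1061
Denominator: √[(19545 − 16641)(8300 − 7396)] = √[2904 × 904] = 1620.2518
r = 1061 / 1620.2518 ≈ 0.655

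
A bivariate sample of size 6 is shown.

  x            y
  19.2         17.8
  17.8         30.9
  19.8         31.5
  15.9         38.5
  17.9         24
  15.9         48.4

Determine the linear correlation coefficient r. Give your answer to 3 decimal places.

n = 6, Σx = 106.5, Σy = 191.1, Σx² = 1903.55, Σy² = 6664.71, Σxy = 3326.79
nΣxy − ΣxΣy = 19960.74 − 20352.15 = -391.41
nΣx² − (Σx)² = 11421.3 − 11342.25 = 79.05; nΣy² − (Σy)² = 39988.26 − 36519.21 = 3469.05
r = -391.41 / √(79.05 × 3469.05) = -391.41 / 523.6682 ≈ -0.747

-0.747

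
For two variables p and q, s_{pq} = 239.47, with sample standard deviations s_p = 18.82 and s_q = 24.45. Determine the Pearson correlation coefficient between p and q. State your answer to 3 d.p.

r = Cov(p,q) / (s_p · s_q) = 239.47 / (18.82 × 24.45)
  = 239.47 / 460.1490 ≈ 0.520

0.520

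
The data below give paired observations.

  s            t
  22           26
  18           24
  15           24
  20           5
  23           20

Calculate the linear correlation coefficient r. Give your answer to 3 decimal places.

-0.149

n = 5, Σs = 98, Σt = 99, Σs² = 1962, Σt² = 2253, Σst = 1924
nΣst − ΣsΣt = 9620 − 9702 = -82
nΣs² − (Σs)² = 9810 − 9604 = 206; nΣt² − (Σt)² = 11265 − 9801 = 1464
r = -82 / √(206 × 1464) = -82 / 549.1666 ≈ -0.149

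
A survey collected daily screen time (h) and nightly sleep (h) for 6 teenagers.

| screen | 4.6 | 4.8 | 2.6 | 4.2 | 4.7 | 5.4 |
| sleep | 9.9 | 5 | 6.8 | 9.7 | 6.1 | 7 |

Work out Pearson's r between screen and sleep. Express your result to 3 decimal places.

-0.067

n = 6, Σx = 26.3, Σy = 44.5, Σx² = 119.85, Σy² = 349.55, Σxy = 194.43
nΣxy − ΣxΣy = 1166.58 − 1170.35 = -3.77
nΣx² − (Σx)² = 719.1 − 691.69 = 27.41; nΣy² − (Σy)² = 2097.3 − 1980.25 = 117.05
r = -3.77 / √(27.41 × 117.05) = -3.77 / 56.6422 ≈ -0.067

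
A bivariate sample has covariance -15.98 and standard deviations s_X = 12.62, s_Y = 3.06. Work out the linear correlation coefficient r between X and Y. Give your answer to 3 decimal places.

-0.414

r = Cov(X,Y) / (s_X · s_Y) = -15.98 / (12.62 × 3.06)
  = -15.98 / 38.6172 ≈ -0.414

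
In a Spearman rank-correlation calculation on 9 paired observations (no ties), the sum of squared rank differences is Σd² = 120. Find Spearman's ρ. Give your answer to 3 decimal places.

ρ = 1 − 6Σd² / [n(n²−1)] = 1 − 6×120 / (9×80)
  = 1 − 720/720 = 1 − 1.0000 ≈ 0.000

0.000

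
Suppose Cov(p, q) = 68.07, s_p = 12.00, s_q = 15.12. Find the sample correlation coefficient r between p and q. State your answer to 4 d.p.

0.3752

r = Cov(p,q) / (s_p · s_q) = 68.07 / (12.00 × 15.12)
  = 68.07 / 181.4400 ≈ 0.3752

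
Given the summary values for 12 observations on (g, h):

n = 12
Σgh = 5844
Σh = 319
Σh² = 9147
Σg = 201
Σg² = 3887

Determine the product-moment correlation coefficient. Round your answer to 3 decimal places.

r = (nΣgh − ΣgΣh) / √[(nΣg² − (Σg)²)(nΣh² − (Σh)²)]
Numerator: 12×5844 − 201×319 = 6009
Denominator: √[(46644 − 40401)(109764 − 101761)] = √[6243 × 8003] = 7068.4319
r = 6009 / 7068.4319 ≈ 0.850

0.850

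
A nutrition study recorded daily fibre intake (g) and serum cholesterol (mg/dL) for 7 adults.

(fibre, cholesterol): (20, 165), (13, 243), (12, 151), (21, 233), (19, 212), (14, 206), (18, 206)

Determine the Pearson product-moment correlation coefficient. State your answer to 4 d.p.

0.1593

n = 7, Σx = 117, Σy = 1416, Σx² = 2035, Σy² = 293180, Σxy = 23784
nΣxy − ΣxΣy = 166488 − 165672 = 816
nΣx² − (Σx)² = 14245 − 13689 = 556; nΣy² − (Σy)² = 2052260 − 2005056 = 47204
r = 816 / √(556 × 47204) = 816 / 5123.0288 ≈ 0.1593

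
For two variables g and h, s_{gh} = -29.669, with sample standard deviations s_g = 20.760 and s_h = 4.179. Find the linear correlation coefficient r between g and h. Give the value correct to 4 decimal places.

r = Cov(g,h) / (s_g · s_h) = -29.669 / (20.760 × 4.179)
  = -29.669 / 86.7560 ≈ -0.3420

-0.3420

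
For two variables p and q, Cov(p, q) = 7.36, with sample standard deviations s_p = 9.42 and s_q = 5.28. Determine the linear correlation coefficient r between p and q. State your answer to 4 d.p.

0.1480

r = Cov(p,q) / (s_p · s_q) = 7.36 / (9.42 × 5.28)
  = 7.36 / 49.7376 ≈ 0.1480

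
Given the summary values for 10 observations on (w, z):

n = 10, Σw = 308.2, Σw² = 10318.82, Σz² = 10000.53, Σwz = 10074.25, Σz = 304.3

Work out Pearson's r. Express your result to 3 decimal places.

r = (nΣwz − ΣwΣz) / √[(nΣw² − (Σw)²)(nΣz² − (Σz)²)]
Numerator: 10×10074.25 − 308.2×304.3 = 6957.24
Denominator: √[(103188.2 − 94987.24)(100005.3 − 92598.49)] = √[8200.96 × 7406.81] = 7793.7765
r = 6957.24 / 7793.7765 ≈ 0.893

0.893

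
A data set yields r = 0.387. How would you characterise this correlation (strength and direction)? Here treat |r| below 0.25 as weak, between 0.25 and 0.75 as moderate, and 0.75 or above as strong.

r = 0.387 > 0 so the relationship is positive.
|r| = 0.387, which falls in the moderate range.

moderate positive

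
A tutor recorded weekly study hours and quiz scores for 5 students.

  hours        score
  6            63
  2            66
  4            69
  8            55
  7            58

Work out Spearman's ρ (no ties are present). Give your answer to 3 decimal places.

-0.900

Rank hours: 3, 1, 2, 5, 4
Rank score: 3, 4, 5, 1, 2
d = rank(hours) − rank(score): 0, -3, -3, 4, 2; Σd² = 38
ρ = 1 − 6Σd² / [n(n²−1)] = 1 − 6×38 / (5×24) = 1 − 228/120 ≈ -0.900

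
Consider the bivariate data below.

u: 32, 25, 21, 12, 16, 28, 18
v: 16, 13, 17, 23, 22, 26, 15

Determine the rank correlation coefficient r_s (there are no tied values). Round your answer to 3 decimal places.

-0.214

Rank u: 7, 5, 4, 1, 2, 6, 3
Rank v: 3, 1, 4, 6, 5, 7, 2
d = rank(u) − rank(v): 4, 4, 0, -5, -3, -1, 1; Σd² = 68
ρ = 1 − 6Σd² / [n(n²−1)] = 1 − 6×68 / (7×48) = 1 − 408/336 ≈ -0.214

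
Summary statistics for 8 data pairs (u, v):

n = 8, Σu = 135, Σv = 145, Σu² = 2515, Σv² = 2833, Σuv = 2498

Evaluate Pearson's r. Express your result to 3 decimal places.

0.232

r = (nΣuv − ΣuΣv) / √[(nΣu² − (Σu)²)(nΣv² − (Σv)²)]
Numerator: 8×2498 − 135×145 = 409
Denominator: √[(20120 − 18225)(22664 − 21025)] = √[1895 × 1639] = 1762.3578
r = 409 / 1762.3578 ≈ 0.232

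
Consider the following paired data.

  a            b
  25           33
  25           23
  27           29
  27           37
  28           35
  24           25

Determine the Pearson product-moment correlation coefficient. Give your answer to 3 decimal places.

0.690

n = 6, Σa = 156, Σb = 182, Σa² = 4068, Σb² = 5678, Σab = 4762
nΣab − ΣaΣb = 28572 − 28392 = 180
nΣa² − (Σa)² = 24408 − 24336 = 72; nΣb² − (Σb)² = 34068 − 33124 = 944
r = 180 / √(72 × 944) = 180 / 260.7067 ≈ 0.690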